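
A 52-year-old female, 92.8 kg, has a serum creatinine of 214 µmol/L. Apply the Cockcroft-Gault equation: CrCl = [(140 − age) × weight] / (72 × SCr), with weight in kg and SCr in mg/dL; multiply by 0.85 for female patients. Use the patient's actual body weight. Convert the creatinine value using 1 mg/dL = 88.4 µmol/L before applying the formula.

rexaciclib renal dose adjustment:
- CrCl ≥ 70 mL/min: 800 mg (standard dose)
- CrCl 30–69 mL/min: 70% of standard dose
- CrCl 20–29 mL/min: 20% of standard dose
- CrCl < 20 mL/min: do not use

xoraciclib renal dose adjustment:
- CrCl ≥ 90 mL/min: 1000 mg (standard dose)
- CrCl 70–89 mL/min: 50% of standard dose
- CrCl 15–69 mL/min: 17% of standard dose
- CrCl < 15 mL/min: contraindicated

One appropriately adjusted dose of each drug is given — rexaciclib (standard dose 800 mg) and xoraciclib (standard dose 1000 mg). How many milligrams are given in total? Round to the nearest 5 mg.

730 mg

SCr = 214 / 88.4 = 2.421 mg/dL
CrCl = (140 − 52) × 92.8 / (72 × 2.421) × 0.85 = 8166.4 / 174.31 × 0.85 ≈ 39.8 mL/min
CrCl ≈ 40 mL/min.
rexaciclib: 30–69 mL/min → 70% of 800 mg = 560 mg.
xoraciclib: 15–69 mL/min → 17% of 1000 mg = 170 mg.
Total = 560 + 170 = 730 mg.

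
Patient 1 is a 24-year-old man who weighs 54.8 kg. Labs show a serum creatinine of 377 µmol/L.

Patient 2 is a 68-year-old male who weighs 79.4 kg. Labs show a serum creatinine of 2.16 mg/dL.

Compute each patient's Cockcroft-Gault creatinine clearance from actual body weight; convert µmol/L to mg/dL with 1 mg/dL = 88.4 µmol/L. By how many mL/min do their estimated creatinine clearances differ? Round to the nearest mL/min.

Patient 1: SCr = 377 / 88.4 = 4.265 mg/dL
Patient 1: CrCl = (140 − 24) × 54.8 / (72 × 4.265) = 6356.8 / 307.08 ≈ 20.7 mL/min
Patient 2: CrCl = (140 − 68) × 79.4 / (72 × 2.16) = 5716.8 / 155.52 ≈ 36.8 mL/min
|20.7 − 36.8| = 16.1 mL/min

16 mL/min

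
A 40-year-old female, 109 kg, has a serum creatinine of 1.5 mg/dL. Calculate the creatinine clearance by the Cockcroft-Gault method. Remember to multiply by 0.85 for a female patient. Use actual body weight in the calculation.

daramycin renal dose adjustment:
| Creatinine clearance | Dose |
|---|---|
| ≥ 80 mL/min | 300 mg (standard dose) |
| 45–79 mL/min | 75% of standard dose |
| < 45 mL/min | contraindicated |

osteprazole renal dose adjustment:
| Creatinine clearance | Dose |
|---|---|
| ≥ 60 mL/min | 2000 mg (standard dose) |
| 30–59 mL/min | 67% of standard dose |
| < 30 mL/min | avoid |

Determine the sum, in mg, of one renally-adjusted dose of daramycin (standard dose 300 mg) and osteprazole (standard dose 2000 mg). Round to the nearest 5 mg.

2300 mg

CrCl = (140 − 40) × 109 / (72 × 1.5) × 0.85 = 10900.0 / 108.00 × 0.85 ≈ 85.8 mL/min
CrCl ≈ 86 mL/min.
daramycin: ≥ 80 mL/min → 100% of 300 mg = 300 mg.
osteprazole: ≥ 60 mL/min → 100% of 2000 mg = 2000 mg.
Total = 300 + 2000 = 2300 mg.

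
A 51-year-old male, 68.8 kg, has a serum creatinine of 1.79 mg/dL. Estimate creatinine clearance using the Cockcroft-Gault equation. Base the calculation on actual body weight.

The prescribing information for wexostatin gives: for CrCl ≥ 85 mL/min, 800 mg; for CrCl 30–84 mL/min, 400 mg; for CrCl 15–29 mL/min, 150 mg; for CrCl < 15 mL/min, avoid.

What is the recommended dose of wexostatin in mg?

CrCl = (140 − 51) × 68.8 / (72 × 1.79) = 6123.2 / 128.88 ≈ 47.5 mL/min
CrCl ≈ 48 mL/min → bracket 30–84 mL/min.
Dose for this bracket: 400 mg.

400 mg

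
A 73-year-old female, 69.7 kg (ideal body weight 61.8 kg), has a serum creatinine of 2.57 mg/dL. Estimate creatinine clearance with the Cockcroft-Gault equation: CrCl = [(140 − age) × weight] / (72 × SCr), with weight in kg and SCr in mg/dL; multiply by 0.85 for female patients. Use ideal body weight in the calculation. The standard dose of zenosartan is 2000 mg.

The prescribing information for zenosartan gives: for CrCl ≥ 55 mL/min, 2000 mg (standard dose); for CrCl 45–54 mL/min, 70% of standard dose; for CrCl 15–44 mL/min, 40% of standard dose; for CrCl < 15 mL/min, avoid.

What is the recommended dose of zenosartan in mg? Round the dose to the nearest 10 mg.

800 mg

CrCl = (140 − 73) × 61.8 / (72 × 2.57) × 0.85 = 4140.6 / 185.04 × 0.85 ≈ 19.0 mL/min
CrCl ≈ 19 mL/min → bracket 15–44 mL/min.
40% of 2000 mg = 800 mg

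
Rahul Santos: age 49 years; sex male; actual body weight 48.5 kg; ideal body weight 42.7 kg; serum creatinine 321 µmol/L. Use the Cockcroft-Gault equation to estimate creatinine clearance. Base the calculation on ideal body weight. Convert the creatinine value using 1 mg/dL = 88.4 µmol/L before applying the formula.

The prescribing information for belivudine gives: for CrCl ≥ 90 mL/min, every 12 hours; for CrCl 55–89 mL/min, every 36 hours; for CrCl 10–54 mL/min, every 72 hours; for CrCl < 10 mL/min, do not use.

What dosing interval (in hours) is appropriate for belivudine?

SCr = 321 / 88.4 = 3.631 mg/dL
CrCl = (140 − 49) × 42.7 / (72 × 3.631) = 3885.7 / 261.43 ≈ 14.9 mL/min
CrCl ≈ 15 mL/min → bracket 10–54 mL/min → every 72 hours.

every 72 hours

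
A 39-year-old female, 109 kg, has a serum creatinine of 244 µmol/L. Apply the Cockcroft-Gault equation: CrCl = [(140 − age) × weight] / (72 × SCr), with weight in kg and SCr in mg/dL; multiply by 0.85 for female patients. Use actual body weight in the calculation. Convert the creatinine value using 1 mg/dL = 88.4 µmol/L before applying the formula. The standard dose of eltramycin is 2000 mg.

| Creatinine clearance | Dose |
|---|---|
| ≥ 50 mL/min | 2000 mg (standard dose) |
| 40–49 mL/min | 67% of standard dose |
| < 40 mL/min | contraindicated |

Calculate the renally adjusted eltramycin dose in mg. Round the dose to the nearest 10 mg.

SCr = 244 / 88.4 = 2.76 mg/dL
CrCl = (140 − 39) × 109 / (72 × 2.76) × 0.85 = 11009.0 / 198.72 × 0.85 ≈ 47.1 mL/min
CrCl ≈ 47 mL/min → bracket 40–49 mL/min.
67% of 2000 mg = 1340 mg

1340 mg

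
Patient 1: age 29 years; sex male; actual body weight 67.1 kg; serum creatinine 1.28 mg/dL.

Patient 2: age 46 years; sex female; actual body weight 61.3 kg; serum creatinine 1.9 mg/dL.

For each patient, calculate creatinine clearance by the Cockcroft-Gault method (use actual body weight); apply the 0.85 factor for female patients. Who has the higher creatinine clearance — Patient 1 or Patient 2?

Patient 1: CrCl = (140 − 29) × 67.1 / (72 × 1.28) = 7448.1 / 92.16 ≈ 80.8 mL/min
Patient 2: CrCl = (140 − 46) × 61.3 / (72 × 1.9) × 0.85 = 5762.2 / 136.80 × 0.85 ≈ 35.8 mL/min
80.8 vs 35.8 mL/min → Patient 1 is higher.

Patient 1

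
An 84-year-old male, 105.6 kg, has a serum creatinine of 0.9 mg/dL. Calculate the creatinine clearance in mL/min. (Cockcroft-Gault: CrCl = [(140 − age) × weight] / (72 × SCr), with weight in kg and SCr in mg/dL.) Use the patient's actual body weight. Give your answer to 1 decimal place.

91.3 mL/min

CrCl = (140 − 84) × 105.6 / (72 × 0.9) = 5913.6 / 64.80 ≈ 91.3 mL/min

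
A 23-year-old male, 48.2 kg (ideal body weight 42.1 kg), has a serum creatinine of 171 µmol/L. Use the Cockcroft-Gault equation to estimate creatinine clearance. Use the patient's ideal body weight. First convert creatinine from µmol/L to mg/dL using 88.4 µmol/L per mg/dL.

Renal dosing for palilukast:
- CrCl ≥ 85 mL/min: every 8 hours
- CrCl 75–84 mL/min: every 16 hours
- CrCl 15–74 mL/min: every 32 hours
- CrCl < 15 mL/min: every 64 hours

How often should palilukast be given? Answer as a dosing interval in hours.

every 32 hours

SCr = 171 / 88.4 = 1.934 mg/dL
CrCl = (140 − 23) × 42.1 / (72 × 1.934) = 4925.7 / 139.25 ≈ 35.4 mL/min
CrCl ≈ 35 mL/min → bracket 15–74 mL/min → every 32 hours.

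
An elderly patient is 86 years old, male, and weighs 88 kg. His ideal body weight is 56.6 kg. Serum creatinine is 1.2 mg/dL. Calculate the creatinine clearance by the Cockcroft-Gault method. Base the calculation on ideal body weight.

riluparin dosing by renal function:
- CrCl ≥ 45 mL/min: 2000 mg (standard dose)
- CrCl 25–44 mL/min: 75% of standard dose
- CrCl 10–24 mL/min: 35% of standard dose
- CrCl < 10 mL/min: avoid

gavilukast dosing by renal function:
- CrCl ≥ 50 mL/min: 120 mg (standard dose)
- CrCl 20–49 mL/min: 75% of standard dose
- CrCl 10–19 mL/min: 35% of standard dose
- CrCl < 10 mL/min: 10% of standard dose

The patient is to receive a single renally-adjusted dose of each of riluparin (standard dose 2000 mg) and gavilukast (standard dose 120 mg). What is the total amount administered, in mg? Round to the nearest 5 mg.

CrCl = (140 − 86) × 56.6 / (72 × 1.2) = 3056.4 / 86.40 ≈ 35.4 mL/min
CrCl ≈ 35 mL/min.
riluparin: 25–44 mL/min → 75% of 2000 mg = 1500 mg.
gavilukast: 20–49 mL/min → 75% of 120 mg = 90 mg.
Total = 1500 + 90 = 1590 mg.

1590 mg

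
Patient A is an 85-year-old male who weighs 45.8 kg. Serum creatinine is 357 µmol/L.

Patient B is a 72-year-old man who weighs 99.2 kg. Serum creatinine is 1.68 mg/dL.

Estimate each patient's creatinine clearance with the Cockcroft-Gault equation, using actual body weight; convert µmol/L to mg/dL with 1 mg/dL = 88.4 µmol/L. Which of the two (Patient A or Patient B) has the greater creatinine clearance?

Patient B

Patient A: SCr = 357 / 88.4 = 4.038 mg/dL
Patient A: CrCl = (140 − 85) × 45.8 / (72 × 4.038) = 2519.0 / 290.74 ≈ 8.7 mL/min
Patient B: CrCl = (140 − 72) × 99.2 / (72 × 1.68) = 6745.6 / 120.96 ≈ 55.8 mL/min
8.7 vs 55.8 mL/min → Patient B is higher.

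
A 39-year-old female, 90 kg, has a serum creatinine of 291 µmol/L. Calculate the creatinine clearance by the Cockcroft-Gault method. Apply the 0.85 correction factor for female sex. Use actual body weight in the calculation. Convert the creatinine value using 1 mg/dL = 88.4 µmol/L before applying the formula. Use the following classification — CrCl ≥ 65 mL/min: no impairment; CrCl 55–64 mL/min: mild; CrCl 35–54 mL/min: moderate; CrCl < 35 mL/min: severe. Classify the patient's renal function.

SCr = 291 / 88.4 = 3.292 mg/dL
CrCl = (140 − 39) × 90 / (72 × 3.292) × 0.85 = 9090.0 / 237.02 × 0.85 ≈ 32.6 mL/min
33 mL/min falls in the 'severe' range.

severe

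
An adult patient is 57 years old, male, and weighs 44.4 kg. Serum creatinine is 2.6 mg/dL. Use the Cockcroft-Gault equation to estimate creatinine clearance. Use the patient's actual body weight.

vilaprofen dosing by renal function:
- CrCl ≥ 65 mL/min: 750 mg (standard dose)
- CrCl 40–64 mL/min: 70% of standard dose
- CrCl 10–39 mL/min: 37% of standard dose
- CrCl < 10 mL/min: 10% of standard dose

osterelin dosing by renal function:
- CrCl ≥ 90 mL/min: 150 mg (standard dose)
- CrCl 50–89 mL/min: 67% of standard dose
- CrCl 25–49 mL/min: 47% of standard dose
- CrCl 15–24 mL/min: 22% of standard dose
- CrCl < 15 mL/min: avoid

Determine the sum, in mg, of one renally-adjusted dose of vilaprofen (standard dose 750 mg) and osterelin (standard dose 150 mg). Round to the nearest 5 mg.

310 mg

CrCl = (140 − 57) × 44.4 / (72 × 2.6) = 3685.2 / 187.20 ≈ 19.7 mL/min
CrCl ≈ 20 mL/min.
vilaprofen: 10–39 mL/min → 37% of 750 mg = 277.5 mg.
osterelin: 15–24 mL/min → 22% of 150 mg = 33 mg.
Total = 277.5 + 33 = 310.5 mg.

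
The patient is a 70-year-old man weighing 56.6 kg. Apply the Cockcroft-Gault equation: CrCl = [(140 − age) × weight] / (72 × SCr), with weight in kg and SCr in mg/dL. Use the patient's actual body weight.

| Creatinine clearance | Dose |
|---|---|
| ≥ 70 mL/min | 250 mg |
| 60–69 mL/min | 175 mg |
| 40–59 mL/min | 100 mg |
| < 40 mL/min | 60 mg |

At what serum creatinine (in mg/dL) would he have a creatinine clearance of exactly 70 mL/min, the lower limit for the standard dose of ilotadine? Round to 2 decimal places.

0.79 mg/dL

Standard dose requires CrCl ≥ 70 mL/min.
Set (140 − 70) × 56.6 / (72 × SCr) = 70
SCr = (140 − 70) × 56.6 / (72 × 70) = 0.786 mg/dL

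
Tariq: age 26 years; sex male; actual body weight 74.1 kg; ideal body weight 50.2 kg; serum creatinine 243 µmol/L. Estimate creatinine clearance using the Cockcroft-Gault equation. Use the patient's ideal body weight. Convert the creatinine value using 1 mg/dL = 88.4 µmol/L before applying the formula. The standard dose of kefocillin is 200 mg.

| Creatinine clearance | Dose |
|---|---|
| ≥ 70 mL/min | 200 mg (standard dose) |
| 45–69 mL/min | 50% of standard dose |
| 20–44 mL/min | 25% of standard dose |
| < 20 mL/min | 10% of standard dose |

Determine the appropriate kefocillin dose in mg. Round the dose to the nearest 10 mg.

50 mg

SCr = 243 / 88.4 = 2.749 mg/dL
CrCl = (140 − 26) × 50.2 / (72 × 2.749) = 5722.8 / 197.93 ≈ 28.9 mL/min
CrCl ≈ 29 mL/min → bracket 20–44 mL/min.
25% of 200 mg = 50 mg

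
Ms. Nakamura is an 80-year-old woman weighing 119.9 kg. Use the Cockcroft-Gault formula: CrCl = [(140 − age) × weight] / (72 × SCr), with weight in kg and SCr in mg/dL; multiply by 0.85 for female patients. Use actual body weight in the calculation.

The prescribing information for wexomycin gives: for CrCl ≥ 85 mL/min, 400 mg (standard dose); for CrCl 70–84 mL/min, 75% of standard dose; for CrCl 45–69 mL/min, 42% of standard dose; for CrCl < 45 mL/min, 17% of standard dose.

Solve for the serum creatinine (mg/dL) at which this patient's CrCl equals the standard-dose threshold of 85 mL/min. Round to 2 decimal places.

1.00 mg/dL

Standard dose requires CrCl ≥ 85 mL/min.
Set (140 − 80) × 119.9 × 0.85 / (72 × SCr) = 85
SCr = (140 − 80) × 119.9 × 0.85 / (72 × 85) = 0.999 mg/dL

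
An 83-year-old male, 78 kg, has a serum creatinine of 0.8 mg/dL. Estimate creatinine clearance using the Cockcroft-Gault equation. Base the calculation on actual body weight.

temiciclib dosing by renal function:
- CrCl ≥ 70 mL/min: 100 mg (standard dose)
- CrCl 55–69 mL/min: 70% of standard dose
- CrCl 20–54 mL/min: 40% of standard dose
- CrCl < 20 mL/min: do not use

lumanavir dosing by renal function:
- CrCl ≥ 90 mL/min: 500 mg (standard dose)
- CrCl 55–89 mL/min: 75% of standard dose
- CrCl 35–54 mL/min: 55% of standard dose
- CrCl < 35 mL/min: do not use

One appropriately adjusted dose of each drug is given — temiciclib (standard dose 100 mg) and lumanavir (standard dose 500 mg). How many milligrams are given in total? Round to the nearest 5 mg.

475 mg

CrCl = (140 − 83) × 78 / (72 × 0.8) = 4446.0 / 57.60 ≈ 77.2 mL/min
CrCl ≈ 77 mL/min.
temiciclib: ≥ 70 mL/min → 100% of 100 mg = 100 mg.
lumanavir: 55–89 mL/min → 75% of 500 mg = 375 mg.
Total = 100 + 375 = 475 mg.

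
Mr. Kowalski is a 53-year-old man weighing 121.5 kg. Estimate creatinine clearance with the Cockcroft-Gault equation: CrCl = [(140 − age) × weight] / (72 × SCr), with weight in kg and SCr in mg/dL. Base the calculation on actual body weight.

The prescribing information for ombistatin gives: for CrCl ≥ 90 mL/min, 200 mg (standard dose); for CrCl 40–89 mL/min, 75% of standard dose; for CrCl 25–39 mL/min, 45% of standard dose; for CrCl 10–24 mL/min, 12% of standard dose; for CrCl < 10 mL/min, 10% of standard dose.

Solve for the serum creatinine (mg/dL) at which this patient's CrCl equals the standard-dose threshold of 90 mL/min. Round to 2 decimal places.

1.63 mg/dL

Standard dose requires CrCl ≥ 90 mL/min.
Set (140 − 53) × 121.5 / (72 × SCr) = 90
SCr = (140 − 53) × 121.5 / (72 × 90) = 1.631 mg/dL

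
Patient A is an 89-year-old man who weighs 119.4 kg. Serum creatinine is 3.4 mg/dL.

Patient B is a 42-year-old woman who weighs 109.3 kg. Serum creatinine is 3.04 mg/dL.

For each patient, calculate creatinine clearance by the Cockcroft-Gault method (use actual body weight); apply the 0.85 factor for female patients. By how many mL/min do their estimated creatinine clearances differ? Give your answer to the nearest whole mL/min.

17 mL/min

Patient A: CrCl = (140 − 89) × 119.4 / (72 × 3.4) = 6089.4 / 244.80 ≈ 24.9 mL/min
Patient B: CrCl = (140 − 42) × 109.3 / (72 × 3.04) × 0.85 = 10711.4 / 218.88 × 0.85 ≈ 41.6 mL/min
|24.9 − 41.6| = 16.7 mL/min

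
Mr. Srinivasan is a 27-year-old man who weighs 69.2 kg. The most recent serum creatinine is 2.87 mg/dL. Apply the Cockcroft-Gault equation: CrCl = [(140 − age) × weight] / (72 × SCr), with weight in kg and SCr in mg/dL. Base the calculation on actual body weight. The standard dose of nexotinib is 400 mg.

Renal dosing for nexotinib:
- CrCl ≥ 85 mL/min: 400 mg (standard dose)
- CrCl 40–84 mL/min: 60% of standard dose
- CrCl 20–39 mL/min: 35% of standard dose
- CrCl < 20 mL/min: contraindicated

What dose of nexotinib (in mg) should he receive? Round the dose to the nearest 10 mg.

140 mg

CrCl = (140 − 27) × 69.2 / (72 × 2.87) = 7819.6 / 206.64 ≈ 37.8 mL/min
CrCl ≈ 38 mL/min → bracket 20–39 mL/min.
35% of 400 mg = 140 mg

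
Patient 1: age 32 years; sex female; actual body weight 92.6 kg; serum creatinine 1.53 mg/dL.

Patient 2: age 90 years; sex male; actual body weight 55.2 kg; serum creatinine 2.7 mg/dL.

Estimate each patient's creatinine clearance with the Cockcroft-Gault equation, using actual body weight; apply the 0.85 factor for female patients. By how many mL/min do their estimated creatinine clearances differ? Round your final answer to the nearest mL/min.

63 mL/min

Patient 1: CrCl = (140 − 32) × 92.6 / (72 × 1.53) × 0.85 = 10000.8 / 110.16 × 0.85 ≈ 77.2 mL/min
Patient 2: CrCl = (140 − 90) × 55.2 / (72 × 2.7) = 2760.0 / 194.40 ≈ 14.2 mL/min
|77.2 − 14.2| = 63.0 mL/min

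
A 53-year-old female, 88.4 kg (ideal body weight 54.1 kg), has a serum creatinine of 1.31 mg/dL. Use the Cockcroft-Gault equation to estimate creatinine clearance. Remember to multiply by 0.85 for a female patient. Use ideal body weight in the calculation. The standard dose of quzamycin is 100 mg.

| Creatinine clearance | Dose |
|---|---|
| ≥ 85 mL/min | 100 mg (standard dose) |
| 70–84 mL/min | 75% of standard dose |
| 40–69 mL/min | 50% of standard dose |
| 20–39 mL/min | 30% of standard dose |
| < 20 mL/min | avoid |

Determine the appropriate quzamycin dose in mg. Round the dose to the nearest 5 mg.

50 mg

CrCl = (140 − 53) × 54.1 / (72 × 1.31) × 0.85 = 4706.7 / 94.32 × 0.85 ≈ 42.4 mL/min
CrCl ≈ 42 mL/min → bracket 40–69 mL/min.
50% of 100 mg = 50 mg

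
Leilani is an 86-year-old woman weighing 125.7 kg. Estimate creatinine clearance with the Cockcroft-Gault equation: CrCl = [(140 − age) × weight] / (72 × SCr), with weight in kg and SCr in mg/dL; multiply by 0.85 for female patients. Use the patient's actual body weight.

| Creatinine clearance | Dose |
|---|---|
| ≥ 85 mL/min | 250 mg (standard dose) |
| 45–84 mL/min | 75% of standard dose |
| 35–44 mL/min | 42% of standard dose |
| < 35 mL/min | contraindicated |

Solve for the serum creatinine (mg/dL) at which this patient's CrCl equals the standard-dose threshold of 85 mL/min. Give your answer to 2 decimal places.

0.94 mg/dL

Standard dose requires CrCl ≥ 85 mL/min.
Set (140 − 86) × 125.7 × 0.85 / (72 × SCr) = 85
SCr = (140 − 86) × 125.7 × 0.85 / (72 × 85) = 0.943 mg/dL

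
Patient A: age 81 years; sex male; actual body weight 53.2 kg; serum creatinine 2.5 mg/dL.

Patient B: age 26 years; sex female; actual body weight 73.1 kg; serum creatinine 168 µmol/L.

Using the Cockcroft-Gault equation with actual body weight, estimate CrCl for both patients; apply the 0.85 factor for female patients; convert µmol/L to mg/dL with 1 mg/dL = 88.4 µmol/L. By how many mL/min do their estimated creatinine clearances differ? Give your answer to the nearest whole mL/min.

34 mL/min

Patient A: CrCl = (140 − 81) × 53.2 / (72 × 2.5) = 3138.8 / 180.00 ≈ 17.4 mL/min
Patient B: SCr = 168 / 88.4 = 1.9 mg/dL
Patient B: CrCl = (140 − 26) × 73.1 / (72 × 1.9) × 0.85 = 8333.4 / 136.80 × 0.85 ≈ 51.8 mL/min
|17.4 − 51.8| = 34.4 mL/min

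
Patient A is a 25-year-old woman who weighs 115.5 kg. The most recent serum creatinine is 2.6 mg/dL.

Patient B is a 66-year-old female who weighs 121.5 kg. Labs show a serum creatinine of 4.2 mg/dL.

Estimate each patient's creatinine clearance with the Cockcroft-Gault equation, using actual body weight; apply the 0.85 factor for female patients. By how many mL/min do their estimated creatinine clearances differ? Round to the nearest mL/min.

Patient A: CrCl = (140 − 25) × 115.5 / (72 × 2.6) × 0.85 = 13282.5 / 187.20 × 0.85 ≈ 60.3 mL/min
Patient B: CrCl = (140 − 66) × 121.5 / (72 × 4.2) × 0.85 = 8991.0 / 302.40 × 0.85 ≈ 25.3 mL/min
|60.3 − 25.3| = 35.0 mL/min

35 mL/min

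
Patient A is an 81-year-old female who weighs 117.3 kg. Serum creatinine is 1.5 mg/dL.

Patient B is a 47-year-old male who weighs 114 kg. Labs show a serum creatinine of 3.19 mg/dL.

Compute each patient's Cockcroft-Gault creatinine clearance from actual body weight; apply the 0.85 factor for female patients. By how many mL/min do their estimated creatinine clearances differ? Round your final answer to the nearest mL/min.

8 mL/min

Patient A: CrCl = (140 − 81) × 117.3 / (72 × 1.5) × 0.85 = 6920.7 / 108.00 × 0.85 ≈ 54.5 mL/min
Patient B: CrCl = (140 − 47) × 114 / (72 × 3.19) = 10602.0 / 229.68 ≈ 46.2 mL/min
|54.5 − 46.2| = 8.3 mL/min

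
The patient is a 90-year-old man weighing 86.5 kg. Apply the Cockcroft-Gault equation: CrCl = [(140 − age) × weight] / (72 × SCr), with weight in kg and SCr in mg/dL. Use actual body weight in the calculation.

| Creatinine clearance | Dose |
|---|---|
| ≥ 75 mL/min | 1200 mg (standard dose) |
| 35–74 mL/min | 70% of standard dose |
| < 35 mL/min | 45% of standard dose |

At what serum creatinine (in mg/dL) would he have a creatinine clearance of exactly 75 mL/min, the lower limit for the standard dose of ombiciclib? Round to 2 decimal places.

0.80 mg/dL

Standard dose requires CrCl ≥ 75 mL/min.
Set (140 − 90) × 86.5 / (72 × SCr) = 75
SCr = (140 − 90) × 86.5 / (72 × 75) = 0.801 mg/dL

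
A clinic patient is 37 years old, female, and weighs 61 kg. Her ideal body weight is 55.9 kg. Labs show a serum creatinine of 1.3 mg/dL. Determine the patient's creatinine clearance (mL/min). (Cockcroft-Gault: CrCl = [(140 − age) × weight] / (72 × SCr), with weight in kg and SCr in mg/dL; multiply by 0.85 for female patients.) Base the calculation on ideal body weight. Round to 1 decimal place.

52.3 mL/min

CrCl = (140 − 37) × 55.9 / (72 × 1.3) × 0.85 = 5757.7 / 93.60 × 0.85 ≈ 52.3 mL/min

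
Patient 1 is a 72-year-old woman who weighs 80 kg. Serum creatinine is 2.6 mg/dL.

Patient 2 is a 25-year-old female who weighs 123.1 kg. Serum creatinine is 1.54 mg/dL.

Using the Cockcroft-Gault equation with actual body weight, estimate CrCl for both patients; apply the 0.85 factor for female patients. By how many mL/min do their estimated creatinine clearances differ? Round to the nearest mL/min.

Patient 1: CrCl = (140 − 72) × 80 / (72 × 2.6) × 0.85 = 5440.0 / 187.20 × 0.85 ≈ 24.7 mL/min
Patient 2: CrCl = (140 − 25) × 123.1 / (72 × 1.54) × 0.85 = 14156.5 / 110.88 × 0.85 ≈ 108.5 mL/min
|24.7 − 108.5| = 83.8 mL/min

84 mL/min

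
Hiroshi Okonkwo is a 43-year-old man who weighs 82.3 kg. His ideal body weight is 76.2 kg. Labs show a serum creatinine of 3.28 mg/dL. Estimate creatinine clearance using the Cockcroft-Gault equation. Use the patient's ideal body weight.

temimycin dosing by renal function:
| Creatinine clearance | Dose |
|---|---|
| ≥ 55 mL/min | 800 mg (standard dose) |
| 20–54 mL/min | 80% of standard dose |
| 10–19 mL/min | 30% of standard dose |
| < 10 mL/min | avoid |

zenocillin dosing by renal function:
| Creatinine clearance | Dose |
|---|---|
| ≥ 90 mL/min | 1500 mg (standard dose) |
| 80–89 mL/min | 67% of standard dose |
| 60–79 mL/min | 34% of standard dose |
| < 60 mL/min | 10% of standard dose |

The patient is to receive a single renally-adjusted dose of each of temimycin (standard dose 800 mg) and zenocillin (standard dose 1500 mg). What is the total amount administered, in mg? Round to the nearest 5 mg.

790 mg

CrCl = (140 − 43) × 76.2 / (72 × 3.28) = 7391.4 / 236.16 ≈ 31.3 mL/min
CrCl ≈ 31 mL/min.
temimycin: 20–54 mL/min → 80% of 800 mg = 640 mg.
zenocillin: < 60 mL/min → 10% of 1500 mg = 150 mg.
Total = 640 + 150 = 790 mg.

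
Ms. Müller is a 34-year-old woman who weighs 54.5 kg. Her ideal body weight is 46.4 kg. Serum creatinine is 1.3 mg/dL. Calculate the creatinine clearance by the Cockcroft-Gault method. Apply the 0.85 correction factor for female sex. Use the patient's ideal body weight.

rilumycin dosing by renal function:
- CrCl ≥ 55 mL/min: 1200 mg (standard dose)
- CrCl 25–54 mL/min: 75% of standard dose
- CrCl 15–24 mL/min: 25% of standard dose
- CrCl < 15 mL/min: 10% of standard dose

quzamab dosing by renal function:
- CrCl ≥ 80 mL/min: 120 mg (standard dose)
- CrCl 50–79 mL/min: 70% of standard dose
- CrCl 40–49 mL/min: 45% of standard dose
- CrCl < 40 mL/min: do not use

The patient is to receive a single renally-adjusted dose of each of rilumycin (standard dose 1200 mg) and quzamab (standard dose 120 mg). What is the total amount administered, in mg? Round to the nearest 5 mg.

CrCl = (140 − 34) × 46.4 / (72 × 1.3) × 0.85 = 4918.4 / 93.60 × 0.85 ≈ 44.7 mL/min
CrCl ≈ 45 mL/min.
rilumycin: 25–54 mL/min → 75% of 1200 mg = 900 mg.
quzamab: 40–49 mL/min → 45% of 120 mg = 54 mg.
Total = 900 + 54 = 954 mg.

955 mg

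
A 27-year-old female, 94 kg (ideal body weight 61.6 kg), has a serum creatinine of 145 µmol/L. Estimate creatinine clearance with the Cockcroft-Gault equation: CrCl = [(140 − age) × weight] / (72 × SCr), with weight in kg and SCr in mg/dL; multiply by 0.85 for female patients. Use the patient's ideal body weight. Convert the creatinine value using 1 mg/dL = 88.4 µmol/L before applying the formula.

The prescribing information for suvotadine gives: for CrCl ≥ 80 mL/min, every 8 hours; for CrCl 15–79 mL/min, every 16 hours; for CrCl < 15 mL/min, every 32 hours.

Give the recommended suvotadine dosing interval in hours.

every 16 hours

SCr = 145 / 88.4 = 1.64 mg/dL
CrCl = (140 − 27) × 61.6 / (72 × 1.64) × 0.85 = 6960.8 / 118.08 × 0.85 ≈ 50.1 mL/min
CrCl ≈ 50 mL/min → bracket 15–79 mL/min → every 16 hours.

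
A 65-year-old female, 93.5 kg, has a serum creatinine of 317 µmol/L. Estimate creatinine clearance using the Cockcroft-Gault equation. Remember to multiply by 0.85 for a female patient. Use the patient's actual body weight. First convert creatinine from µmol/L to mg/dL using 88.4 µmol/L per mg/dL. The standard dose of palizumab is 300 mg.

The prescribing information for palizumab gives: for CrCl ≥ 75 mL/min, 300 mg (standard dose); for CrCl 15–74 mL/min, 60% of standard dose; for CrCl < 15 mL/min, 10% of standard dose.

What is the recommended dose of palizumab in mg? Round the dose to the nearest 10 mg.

180 mg

SCr = 317 / 88.4 = 3.586 mg/dL
CrCl = (140 − 65) × 93.5 / (72 × 3.586) × 0.85 = 7012.5 / 258.19 × 0.85 ≈ 23.1 mL/min
CrCl ≈ 23 mL/min → bracket 15–74 mL/min.
60% of 300 mg = 180 mg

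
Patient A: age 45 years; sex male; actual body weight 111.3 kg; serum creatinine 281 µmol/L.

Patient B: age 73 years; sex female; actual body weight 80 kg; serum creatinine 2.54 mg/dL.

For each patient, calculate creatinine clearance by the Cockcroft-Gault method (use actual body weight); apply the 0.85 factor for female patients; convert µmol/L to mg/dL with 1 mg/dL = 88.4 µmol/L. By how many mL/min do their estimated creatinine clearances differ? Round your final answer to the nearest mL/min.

21 mL/min

Patient A: SCr = 281 / 88.4 = 3.179 mg/dL
Patient A: CrCl = (140 − 45) × 111.3 / (72 × 3.179) = 10573.5 / 228.89 ≈ 46.2 mL/min
Patient B: CrCl = (140 − 73) × 80 / (72 × 2.54) × 0.85 = 5360.0 / 182.88 × 0.85 ≈ 24.9 mL/min
|46.2 − 24.9| = 21.3 mL/min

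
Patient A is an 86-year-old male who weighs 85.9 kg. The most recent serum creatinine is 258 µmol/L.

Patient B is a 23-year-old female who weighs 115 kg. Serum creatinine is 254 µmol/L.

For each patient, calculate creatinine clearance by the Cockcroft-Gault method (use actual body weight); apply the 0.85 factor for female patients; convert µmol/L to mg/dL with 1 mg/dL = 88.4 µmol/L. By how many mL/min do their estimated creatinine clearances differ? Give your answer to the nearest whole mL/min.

33 mL/min

Patient A: SCr = 258 / 88.4 = 2.919 mg/dL
Patient A: CrCl = (140 − 86) × 85.9 / (72 × 2.919) = 4638.6 / 210.17 ≈ 22.1 mL/min
Patient B: SCr = 254 / 88.4 = 2.873 mg/dL
Patient B: CrCl = (140 − 23) × 115 / (72 × 2.873) × 0.85 = 13455.0 / 206.86 × 0.85 ≈ 55.3 mL/min
|22.1 − 55.3| = 33.2 mL/min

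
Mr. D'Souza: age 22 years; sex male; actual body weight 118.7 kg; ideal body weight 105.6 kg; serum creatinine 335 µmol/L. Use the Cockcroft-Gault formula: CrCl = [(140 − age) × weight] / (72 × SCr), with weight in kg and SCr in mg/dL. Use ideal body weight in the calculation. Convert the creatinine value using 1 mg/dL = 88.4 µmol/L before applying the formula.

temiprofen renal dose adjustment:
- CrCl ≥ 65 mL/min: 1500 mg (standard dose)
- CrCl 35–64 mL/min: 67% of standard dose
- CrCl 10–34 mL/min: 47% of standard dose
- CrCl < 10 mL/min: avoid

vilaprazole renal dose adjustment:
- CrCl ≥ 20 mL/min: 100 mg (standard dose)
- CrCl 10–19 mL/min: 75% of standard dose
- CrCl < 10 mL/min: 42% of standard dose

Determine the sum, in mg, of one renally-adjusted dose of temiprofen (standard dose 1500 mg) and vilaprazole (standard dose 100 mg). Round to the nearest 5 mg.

1105 mg

SCr = 335 / 88.4 = 3.79 mg/dL
CrCl = (140 − 22) × 105.6 / (72 × 3.79) = 12460.8 / 272.88 ≈ 45.7 mL/min
CrCl ≈ 46 mL/min.
temiprofen: 35–64 mL/min → 67% of 1500 mg = 1005 mg.
vilaprazole: ≥ 20 mL/min → 100% of 100 mg = 100 mg.
Total = 1005 + 100 = 1105 mg.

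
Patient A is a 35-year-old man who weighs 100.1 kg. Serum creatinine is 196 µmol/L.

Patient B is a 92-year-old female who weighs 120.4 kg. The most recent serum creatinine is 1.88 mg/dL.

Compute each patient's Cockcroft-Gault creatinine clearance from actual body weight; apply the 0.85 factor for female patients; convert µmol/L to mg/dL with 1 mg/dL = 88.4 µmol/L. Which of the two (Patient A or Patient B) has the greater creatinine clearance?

Patient A

Patient A: SCr = 196 / 88.4 = 2.217 mg/dL
Patient A: CrCl = (140 − 35) × 100.1 / (72 × 2.217) = 10510.5 / 159.62 ≈ 65.8 mL/min
Patient B: CrCl = (140 − 92) × 120.4 / (72 × 1.88) × 0.85 = 5779.2 / 135.36 × 0.85 ≈ 36.3 mL/min
65.8 vs 36.3 mL/min → Patient A is higher.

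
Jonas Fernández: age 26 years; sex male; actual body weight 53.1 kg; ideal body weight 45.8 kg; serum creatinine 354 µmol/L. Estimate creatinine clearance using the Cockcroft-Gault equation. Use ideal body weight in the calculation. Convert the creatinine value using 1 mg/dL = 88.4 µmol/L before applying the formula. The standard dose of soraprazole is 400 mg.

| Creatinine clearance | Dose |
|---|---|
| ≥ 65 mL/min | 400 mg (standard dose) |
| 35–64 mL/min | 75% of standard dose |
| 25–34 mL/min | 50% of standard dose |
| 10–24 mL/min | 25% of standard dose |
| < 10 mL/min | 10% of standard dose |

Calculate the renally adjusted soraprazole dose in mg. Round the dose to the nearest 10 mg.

100 mg

SCr = 354 / 88.4 = 4.005 mg/dL
CrCl = (140 − 26) × 45.8 / (72 × 4.005) = 5221.2 / 288.36 ≈ 18.1 mL/min
CrCl ≈ 18 mL/min → bracket 10–24 mL/min.
25% of 400 mg = 100 mg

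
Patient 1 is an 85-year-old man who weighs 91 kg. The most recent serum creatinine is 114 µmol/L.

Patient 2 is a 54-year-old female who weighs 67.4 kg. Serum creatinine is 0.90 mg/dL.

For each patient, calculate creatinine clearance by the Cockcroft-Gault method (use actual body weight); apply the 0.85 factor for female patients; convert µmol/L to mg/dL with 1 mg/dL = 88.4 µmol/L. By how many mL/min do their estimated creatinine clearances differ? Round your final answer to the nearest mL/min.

22 mL/min

Patient 1: SCr = 114 / 88.4 = 1.29 mg/dL
Patient 1: CrCl = (140 − 85) × 91 / (72 × 1.29) = 5005.0 / 92.88 ≈ 53.9 mL/min
Patient 2: CrCl = (140 − 54) × 67.4 / (72 × 0.9) × 0.85 = 5796.4 / 64.80 × 0.85 ≈ 76.0 mL/min
|53.9 − 76.0| = 22.1 mL/min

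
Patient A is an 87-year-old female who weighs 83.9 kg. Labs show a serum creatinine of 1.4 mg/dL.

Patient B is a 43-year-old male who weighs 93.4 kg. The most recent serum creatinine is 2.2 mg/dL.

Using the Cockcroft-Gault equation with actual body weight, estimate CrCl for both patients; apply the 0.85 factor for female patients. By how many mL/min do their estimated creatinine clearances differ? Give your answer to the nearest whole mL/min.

Patient A: CrCl = (140 − 87) × 83.9 / (72 × 1.4) × 0.85 = 4446.7 / 100.80 × 0.85 ≈ 37.5 mL/min
Patient B: CrCl = (140 − 43) × 93.4 / (72 × 2.2) = 9059.8 / 158.40 ≈ 57.2 mL/min
|37.5 − 57.2| = 19.7 mL/min

20 mL/min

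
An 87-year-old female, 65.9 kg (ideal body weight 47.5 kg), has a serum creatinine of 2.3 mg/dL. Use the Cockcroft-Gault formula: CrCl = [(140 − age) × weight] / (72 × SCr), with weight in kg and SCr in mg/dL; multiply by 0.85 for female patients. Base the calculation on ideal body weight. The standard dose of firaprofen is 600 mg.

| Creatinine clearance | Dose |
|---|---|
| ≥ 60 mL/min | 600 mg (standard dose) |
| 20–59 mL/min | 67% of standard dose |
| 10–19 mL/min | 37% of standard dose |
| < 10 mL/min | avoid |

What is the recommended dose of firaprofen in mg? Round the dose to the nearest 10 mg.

220 mg

CrCl = (140 − 87) × 47.5 / (72 × 2.3) × 0.85 = 2517.5 / 165.60 × 0.85 ≈ 12.9 mL/min
CrCl ≈ 13 mL/min → bracket 10–19 mL/min.
37% of 600 mg = 222 mg → 220 mg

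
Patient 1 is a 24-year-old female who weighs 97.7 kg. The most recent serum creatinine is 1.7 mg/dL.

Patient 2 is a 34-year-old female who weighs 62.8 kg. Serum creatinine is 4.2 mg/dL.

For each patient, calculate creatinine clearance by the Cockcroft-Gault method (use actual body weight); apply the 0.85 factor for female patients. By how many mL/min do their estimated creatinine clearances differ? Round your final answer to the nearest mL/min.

60 mL/min

Patient 1: CrCl = (140 − 24) × 97.7 / (72 × 1.7) × 0.85 = 11333.2 / 122.40 × 0.85 ≈ 78.7 mL/min
Patient 2: CrCl = (140 − 34) × 62.8 / (72 × 4.2) × 0.85 = 6656.8 / 302.40 × 0.85 ≈ 18.7 mL/min
|78.7 − 18.7| = 60.0 mL/min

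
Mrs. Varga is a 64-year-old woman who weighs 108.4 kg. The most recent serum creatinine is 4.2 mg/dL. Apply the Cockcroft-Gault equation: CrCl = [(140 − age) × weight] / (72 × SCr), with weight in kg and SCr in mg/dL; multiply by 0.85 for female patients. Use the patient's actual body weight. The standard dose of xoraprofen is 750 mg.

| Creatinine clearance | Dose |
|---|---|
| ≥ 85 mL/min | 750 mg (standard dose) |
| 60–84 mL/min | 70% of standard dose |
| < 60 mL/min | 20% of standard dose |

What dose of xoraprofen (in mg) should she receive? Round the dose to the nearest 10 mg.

CrCl = (140 − 64) × 108.4 / (72 × 4.2) × 0.85 = 8238.4 / 302.40 × 0.85 ≈ 23.2 mL/min
CrCl ≈ 23 mL/min → bracket < 60 mL/min.
20% of 750 mg = 150 mg

150 mg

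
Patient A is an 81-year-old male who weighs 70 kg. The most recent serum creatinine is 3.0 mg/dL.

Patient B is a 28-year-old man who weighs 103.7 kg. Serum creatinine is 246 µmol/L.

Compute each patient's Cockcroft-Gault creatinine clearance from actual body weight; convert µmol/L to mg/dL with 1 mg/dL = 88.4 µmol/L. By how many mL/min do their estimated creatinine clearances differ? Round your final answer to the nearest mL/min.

39 mL/min

Patient A: CrCl = (140 − 81) × 70 / (72 × 3) = 4130.0 / 216.00 ≈ 19.1 mL/min
Patient B: SCr = 246 / 88.4 = 2.783 mg/dL
Patient B: CrCl = (140 − 28) × 103.7 / (72 × 2.783) = 11614.4 / 200.38 ≈ 58.0 mL/min
|19.1 − 58.0| = 38.9 mL/min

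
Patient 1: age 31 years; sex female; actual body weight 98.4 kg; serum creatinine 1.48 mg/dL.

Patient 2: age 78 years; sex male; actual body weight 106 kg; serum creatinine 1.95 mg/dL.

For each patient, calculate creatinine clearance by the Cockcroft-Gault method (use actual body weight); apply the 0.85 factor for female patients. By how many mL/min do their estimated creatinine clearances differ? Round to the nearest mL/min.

39 mL/min

Patient 1: CrCl = (140 − 31) × 98.4 / (72 × 1.48) × 0.85 = 10725.6 / 106.56 × 0.85 ≈ 85.6 mL/min
Patient 2: CrCl = (140 − 78) × 106 / (72 × 1.95) = 6572.0 / 140.40 ≈ 46.8 mL/min
|85.6 − 46.8| = 38.8 mL/min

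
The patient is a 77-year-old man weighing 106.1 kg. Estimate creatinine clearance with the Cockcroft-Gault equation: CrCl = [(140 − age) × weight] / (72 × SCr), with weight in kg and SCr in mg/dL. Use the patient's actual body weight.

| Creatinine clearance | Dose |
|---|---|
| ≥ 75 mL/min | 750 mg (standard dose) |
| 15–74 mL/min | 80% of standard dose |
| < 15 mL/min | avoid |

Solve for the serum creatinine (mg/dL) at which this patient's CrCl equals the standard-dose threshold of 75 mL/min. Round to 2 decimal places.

Standard dose requires CrCl ≥ 75 mL/min.
Set (140 − 77) × 106.1 / (72 × SCr) = 75
SCr = (140 − 77) × 106.1 / (72 × 75) = 1.238 mg/dL

1.24 mg/dL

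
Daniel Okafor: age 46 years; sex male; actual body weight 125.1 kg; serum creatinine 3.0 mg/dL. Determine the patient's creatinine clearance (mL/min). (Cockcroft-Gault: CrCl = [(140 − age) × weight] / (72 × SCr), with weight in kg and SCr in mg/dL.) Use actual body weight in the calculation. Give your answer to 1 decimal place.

54.4 mL/min

CrCl = (140 − 46) × 125.1 / (72 × 3) = 11759.4 / 216.00 ≈ 54.4 mL/min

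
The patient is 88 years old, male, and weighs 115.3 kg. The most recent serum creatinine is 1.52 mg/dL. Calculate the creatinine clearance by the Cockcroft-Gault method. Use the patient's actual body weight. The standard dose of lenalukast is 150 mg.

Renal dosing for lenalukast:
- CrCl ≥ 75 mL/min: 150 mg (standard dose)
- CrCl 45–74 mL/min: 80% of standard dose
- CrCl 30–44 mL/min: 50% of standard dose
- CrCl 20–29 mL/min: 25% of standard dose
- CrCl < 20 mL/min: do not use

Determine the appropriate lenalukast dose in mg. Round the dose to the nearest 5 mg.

120 mg

CrCl = (140 − 88) × 115.3 / (72 × 1.52) = 5995.6 / 109.44 ≈ 54.8 mL/min
CrCl ≈ 55 mL/min → bracket 45–74 mL/min.
80% of 150 mg = 120 mg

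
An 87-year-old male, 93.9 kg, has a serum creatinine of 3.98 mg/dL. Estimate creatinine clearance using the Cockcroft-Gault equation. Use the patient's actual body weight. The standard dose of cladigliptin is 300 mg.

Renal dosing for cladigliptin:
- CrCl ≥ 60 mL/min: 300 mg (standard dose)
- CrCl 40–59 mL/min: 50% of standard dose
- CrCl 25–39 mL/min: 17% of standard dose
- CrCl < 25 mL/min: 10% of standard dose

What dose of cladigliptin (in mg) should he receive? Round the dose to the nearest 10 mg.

CrCl = (140 − 87) × 93.9 / (72 × 3.98) = 4976.7 / 286.56 ≈ 17.4 mL/min
CrCl ≈ 17 mL/min → bracket < 25 mL/min.
10% of 300 mg = 30 mg

30 mg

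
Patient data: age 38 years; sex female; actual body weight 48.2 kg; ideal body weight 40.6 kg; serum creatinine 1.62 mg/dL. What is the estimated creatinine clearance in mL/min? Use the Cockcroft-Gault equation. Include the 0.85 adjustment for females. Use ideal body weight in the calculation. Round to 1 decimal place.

30.2 mL/min

CrCl = (140 − 38) × 40.6 / (72 × 1.62) × 0.85 = 4141.2 / 116.64 × 0.85 ≈ 30.2 mL/min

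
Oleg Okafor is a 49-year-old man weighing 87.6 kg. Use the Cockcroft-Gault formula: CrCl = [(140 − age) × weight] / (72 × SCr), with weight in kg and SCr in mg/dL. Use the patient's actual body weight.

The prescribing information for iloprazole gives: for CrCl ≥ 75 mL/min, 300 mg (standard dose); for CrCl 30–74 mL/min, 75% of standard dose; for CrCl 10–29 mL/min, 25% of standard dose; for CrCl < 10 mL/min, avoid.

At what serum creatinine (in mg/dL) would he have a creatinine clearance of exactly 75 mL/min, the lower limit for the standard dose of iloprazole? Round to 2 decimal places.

Standard dose requires CrCl ≥ 75 mL/min.
Set (140 − 49) × 87.6 / (72 × SCr) = 75
SCr = (140 − 49) × 87.6 / (72 × 75) = 1.476 mg/dL

1.48 mg/dL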